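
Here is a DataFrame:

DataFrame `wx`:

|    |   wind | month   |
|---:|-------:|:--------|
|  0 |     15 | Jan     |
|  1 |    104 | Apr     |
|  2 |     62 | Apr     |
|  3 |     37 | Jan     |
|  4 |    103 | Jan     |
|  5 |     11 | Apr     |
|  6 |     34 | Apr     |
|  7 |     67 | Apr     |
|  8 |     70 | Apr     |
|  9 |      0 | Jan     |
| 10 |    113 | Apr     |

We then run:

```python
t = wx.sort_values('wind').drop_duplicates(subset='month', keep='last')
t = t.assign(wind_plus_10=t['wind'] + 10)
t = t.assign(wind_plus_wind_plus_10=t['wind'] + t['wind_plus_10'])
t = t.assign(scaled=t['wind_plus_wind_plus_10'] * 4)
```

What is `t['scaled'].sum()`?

sort by wind:
    wind month
9      0   Jan
5     11   Apr
0     15   Jan
6     34   Apr
3     37   Jan
2     62   Apr
7     67   Apr
8     70   Apr
4    103   Jan
1    104   Apr
10   113   Apr
drop duplicate month (keep=last):
    wind month
4    103   Jan
10   113   Apr
add column wind_plus_10 = t['wind'] + 10:
    wind month  wind_plus_10
4    103   Jan           113
10   113   Apr           123
add column wind_plus_wind_plus_10 = t['wind'] + t['wind_plus_10']:
    wind month  wind_plus_10  wind_plus_wind_plus_10
4    103   Jan           113                     216
10   113   Apr           123                     236
add column scaled = t['wind_plus_wind_plus_10'] * 4:
    wind month  wind_plus_10  wind_plus_wind_plus_10  scaled
4    103   Jan           113                     216     864
10   113   Apr           123                     236     944
Reading off the sum of column 'scaled', we get 1808.

1808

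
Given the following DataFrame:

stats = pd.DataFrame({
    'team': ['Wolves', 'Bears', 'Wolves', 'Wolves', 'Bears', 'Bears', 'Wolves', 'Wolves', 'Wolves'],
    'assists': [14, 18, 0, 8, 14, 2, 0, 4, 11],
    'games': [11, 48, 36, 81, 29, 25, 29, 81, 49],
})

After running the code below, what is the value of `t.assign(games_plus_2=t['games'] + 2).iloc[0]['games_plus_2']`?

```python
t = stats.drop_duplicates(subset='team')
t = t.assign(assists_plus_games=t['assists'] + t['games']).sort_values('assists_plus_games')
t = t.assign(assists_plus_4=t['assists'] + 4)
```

drop duplicate team (keep=first):
     team  assists  games
0  Wolves       14     11
1   Bears       18     48
add column assists_plus_games = t['assists'] + t['games']:
     team  assists  games  assists_plus_games
0  Wolves       14     11                  25
1   Bears       18     48                  66
sort by assists_plus_games:
     team  assists  games  assists_plus_games
0  Wolves       14     11                  25
1   Bears       18     48                  66
add column assists_plus_4 = t['assists'] + 4:
     team  assists  games  assists_plus_games  assists_plus_4
0  Wolves       14     11                  25              18
1   Bears       18     48                  66              22
add column games_plus_2 = t['games'] + 2:
     team  assists  games  assists_plus_games  assists_plus_4  games_plus_2
0  Wolves       14     11                  25              18            13
1   Bears       18     48                  66              22            50
Finally, value at position 0, column 'games_plus_2' = 13.

13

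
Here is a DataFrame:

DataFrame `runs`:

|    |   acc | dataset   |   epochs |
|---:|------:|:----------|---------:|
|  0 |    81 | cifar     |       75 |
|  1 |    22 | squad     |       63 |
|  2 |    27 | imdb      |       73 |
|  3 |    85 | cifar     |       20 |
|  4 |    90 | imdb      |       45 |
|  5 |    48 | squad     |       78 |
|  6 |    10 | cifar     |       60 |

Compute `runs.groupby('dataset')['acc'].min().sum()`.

group by dataset, min of acc:
dataset
cifar    10
imdb     27
squad    22
Name: acc, dtype: int64
Finally, sum of the resulting series = 59.

59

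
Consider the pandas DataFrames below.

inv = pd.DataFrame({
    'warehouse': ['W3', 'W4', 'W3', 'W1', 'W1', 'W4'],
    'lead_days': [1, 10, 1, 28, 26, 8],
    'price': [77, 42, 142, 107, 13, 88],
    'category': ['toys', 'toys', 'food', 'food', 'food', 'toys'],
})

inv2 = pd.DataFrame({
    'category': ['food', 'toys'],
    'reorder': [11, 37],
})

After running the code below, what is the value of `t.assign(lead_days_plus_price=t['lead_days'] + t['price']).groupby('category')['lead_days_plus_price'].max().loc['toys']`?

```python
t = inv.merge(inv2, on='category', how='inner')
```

merge on 'category' (how='inner') → 6 rows:
  warehouse  lead_days  price category  reorder
0        W3          1     77     toys       37
1        W4         10     42     toys       37
2        W3          1    142     food       11
3        W1         28    107     food       11
4        W1         26     13     food       11
5        W4          8     88     toys       37
add column lead_days_plus_price = t['lead_days'] + t['price']:
  warehouse  lead_days  price category  reorder  lead_days_plus_price
0        W3          1     77     toys       37                    78
1        W4         10     42     toys       37                    52
2        W3          1    142     food       11                   143
3        W1         28    107     food       11                   135
4        W1         26     13     food       11                    39
5        W4          8     88     toys       37                    96
group by category, max of lead_days_plus_price:
category
food    143
toys     96
Name: lead_days_plus_price, dtype: int64
Finally, value at index 'toys' = 96.

96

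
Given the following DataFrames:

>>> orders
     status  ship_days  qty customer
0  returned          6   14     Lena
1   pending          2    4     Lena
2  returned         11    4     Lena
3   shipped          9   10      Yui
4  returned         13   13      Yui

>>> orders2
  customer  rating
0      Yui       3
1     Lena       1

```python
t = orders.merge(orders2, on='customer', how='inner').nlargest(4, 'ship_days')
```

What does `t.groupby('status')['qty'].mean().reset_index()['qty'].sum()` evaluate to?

merge on 'customer' (how='inner') → 5 rows:
     status  ship_days  qty customer  rating
0  returned          6   14     Lena       1
1   pending          2    4     Lena       1
2  returned         11    4     Lena       1
3   shipped          9   10      Yui       3
4  returned         13   13      Yui       3
take 4 rows with largest ship_days:
     status  ship_days  qty customer  rating
4  returned         13   13      Yui       3
2  returned         11    4     Lena       1
3   shipped          9   10      Yui       3
0  returned          6   14     Lena       1
group by status, mean of qty:
status
returned    10.333333
shipped     10.000000
Name: qty, dtype: float64
reset_index():
     status        qty
0  returned  10.333333
1   shipped  10.000000

20.3333333333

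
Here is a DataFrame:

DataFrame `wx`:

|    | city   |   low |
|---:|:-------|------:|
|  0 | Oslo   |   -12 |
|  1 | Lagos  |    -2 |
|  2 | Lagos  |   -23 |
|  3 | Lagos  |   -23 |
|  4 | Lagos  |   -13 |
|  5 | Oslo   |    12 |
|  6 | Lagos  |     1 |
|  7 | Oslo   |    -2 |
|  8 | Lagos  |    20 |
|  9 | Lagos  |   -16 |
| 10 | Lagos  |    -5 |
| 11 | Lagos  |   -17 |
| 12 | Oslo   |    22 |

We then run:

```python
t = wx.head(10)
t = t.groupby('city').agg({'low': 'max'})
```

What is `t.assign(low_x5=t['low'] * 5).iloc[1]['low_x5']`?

60

take first 10 rows:
    city  low
0   Oslo  -12
1  Lagos   -2
2  Lagos  -23
3  Lagos  -23
4  Lagos  -13
5   Oslo   12
6  Lagos    1
7   Oslo   -2
8  Lagos   20
9  Lagos  -16
group by city, max of low:
       low
city      
Lagos   20
Oslo    12
add column low_x5 = t['low'] * 5:
       low  low_x5
city              
Lagos   20     100
Oslo    12      60
Taking the value at position 1, column 'low_x5' gives 60.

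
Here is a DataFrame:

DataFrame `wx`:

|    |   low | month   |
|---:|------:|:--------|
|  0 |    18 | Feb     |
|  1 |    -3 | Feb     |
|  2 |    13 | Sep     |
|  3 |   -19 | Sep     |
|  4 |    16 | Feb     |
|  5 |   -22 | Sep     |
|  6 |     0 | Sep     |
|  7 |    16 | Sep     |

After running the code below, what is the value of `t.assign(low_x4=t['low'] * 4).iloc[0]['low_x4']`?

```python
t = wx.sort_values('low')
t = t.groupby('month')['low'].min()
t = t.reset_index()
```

sort by low:
   low month
5  -22   Sep
3  -19   Sep
1   -3   Feb
6    0   Sep
2   13   Sep
4   16   Feb
7   16   Sep
0   18   Feb
group by month, min of low:
month
Feb    -3
Sep   -22
Name: low, dtype: int64
reset_index():
  month  low
0   Feb   -3
1   Sep  -22
add column low_x4 = t['low'] * 4:
  month  low  low_x4
0   Feb   -3     -12
1   Sep  -22     -88
Taking the value at position 0, column 'low_x4' gives -12.

-12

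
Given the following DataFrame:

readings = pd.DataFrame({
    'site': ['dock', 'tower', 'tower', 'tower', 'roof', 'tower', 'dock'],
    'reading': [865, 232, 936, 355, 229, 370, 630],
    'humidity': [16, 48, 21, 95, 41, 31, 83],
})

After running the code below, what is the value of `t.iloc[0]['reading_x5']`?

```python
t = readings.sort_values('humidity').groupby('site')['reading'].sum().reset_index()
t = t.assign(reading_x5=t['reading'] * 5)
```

7475

sort by humidity:
    site  reading  humidity
0   dock      865        16
2  tower      936        21
5  tower      370        31
4   roof      229        41
1  tower      232        48
6   dock      630        83
3  tower      355        95
group by site, sum of reading:
site
dock     1495
roof      229
tower    1893
Name: reading, dtype: int64
reset_index():
    site  reading
0   dock     1495
1   roof      229
2  tower     1893
add column reading_x5 = t['reading'] * 5:
    site  reading  reading_x5
0   dock     1495        7475
1   roof      229        1145
2  tower     1893        9465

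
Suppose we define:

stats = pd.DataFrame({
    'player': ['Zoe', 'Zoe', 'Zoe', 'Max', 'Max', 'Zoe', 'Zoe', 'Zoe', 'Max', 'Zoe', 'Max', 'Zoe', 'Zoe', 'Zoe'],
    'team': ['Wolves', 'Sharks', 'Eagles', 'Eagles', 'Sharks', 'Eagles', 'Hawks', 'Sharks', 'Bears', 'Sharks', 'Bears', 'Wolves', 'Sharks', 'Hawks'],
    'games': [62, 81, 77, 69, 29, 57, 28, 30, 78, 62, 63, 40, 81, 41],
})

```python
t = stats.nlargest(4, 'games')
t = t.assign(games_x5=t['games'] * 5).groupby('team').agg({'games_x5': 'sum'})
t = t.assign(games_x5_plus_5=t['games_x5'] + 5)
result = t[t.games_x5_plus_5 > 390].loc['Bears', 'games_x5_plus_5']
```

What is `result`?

take 4 rows with largest games:
   player    team  games
1     Zoe  Sharks     81
12    Zoe  Sharks     81
8     Max   Bears     78
2     Zoe  Eagles     77
add column games_x5 = t['games'] * 5:
   player    team  games  games_x5
1     Zoe  Sharks     81       405
12    Zoe  Sharks     81       405
8     Max   Bears     78       390
2     Zoe  Eagles     77       385
group by team, sum of games_x5:
        games_x5
team            
Bears        390
Eagles       385
Sharks       810
add column games_x5_plus_5 = t['games_x5'] + 5:
        games_x5  games_x5_plus_5
team                             
Bears        390              395
Eagles       385              390
Sharks       810              815
filter rows where games_x5_plus_5 > 390:
        games_x5  games_x5_plus_5
team                             
Bears        390              395
Sharks       810              815
Then the value at row 'Bears', column 'games_x5_plus_5': 395

395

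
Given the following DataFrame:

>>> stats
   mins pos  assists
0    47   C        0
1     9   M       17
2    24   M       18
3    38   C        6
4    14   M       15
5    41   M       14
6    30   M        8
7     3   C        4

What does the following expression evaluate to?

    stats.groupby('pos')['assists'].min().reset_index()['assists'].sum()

group by pos, min of assists:
pos
C    0
M    8
Name: assists, dtype: int64
reset_index():
  pos  assists
0   C        0
1   M        8
Finally, sum of column 'assists' = 8.

8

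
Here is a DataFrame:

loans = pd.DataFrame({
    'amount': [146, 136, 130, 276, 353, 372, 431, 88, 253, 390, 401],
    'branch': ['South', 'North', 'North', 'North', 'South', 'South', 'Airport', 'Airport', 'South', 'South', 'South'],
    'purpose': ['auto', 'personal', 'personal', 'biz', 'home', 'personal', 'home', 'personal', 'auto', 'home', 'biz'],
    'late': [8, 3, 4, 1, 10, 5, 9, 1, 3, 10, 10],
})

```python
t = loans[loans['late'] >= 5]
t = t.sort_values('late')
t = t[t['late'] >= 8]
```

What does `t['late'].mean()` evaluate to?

filter rows where late >= 5:
    amount   branch   purpose  late
0      146    South      auto     8
4      353    South      home    10
5      372    South  personal     5
6      431  Airport      home     9
9      390    South      home    10
10     401    South       biz    10
sort by late:
    amount   branch   purpose  late
5      372    South  personal     5
0      146    South      auto     8
6      431  Airport      home     9
4      353    South      home    10
9      390    South      home    10
10     401    South       biz    10
filter rows where late >= 8:
    amount   branch purpose  late
0      146    South    auto     8
6      431  Airport    home     9
4      353    South    home    10
9      390    South    home    10
10     401    South     biz    10
Finally, mean of column 'late' = 9.4.

9.4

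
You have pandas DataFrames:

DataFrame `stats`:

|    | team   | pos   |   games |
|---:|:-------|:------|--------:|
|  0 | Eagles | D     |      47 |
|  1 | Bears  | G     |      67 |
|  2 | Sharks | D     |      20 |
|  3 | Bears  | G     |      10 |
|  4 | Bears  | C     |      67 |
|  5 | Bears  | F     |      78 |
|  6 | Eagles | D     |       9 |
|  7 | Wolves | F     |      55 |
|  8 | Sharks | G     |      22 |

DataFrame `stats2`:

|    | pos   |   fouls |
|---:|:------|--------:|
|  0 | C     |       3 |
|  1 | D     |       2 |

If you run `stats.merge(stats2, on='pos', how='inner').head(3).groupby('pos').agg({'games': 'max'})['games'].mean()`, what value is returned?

merge on 'pos' (how='inner') → 4 rows:
     team pos  games  fouls
0  Eagles   D     47      2
1  Sharks   D     20      2
2   Bears   C     67      3
3  Eagles   D      9      2
take first 3 rows:
     team pos  games  fouls
0  Eagles   D     47      2
1  Sharks   D     20      2
2   Bears   C     67      3
group by pos, max of games:
     games
pos       
C       67
D       47
The mean of column 'games' is 57.0.

57.0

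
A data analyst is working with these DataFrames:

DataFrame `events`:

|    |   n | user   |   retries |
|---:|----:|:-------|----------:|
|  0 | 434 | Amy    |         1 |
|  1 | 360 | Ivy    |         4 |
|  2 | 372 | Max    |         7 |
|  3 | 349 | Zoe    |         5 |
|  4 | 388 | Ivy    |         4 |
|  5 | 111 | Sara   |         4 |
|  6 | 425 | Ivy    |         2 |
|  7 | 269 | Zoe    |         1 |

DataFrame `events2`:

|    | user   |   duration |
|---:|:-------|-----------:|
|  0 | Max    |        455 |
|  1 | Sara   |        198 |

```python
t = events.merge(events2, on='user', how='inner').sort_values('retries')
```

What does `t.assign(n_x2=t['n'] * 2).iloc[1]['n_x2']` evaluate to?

744

merge on 'user' (how='inner') → 2 rows:
     n  user  retries  duration
0  372   Max        7       455
1  111  Sara        4       198
sort by retries:
     n  user  retries  duration
1  111  Sara        4       198
0  372   Max        7       455
add column n_x2 = t['n'] * 2:
     n  user  retries  duration  n_x2
1  111  Sara        4       198   222
0  372   Max        7       455   744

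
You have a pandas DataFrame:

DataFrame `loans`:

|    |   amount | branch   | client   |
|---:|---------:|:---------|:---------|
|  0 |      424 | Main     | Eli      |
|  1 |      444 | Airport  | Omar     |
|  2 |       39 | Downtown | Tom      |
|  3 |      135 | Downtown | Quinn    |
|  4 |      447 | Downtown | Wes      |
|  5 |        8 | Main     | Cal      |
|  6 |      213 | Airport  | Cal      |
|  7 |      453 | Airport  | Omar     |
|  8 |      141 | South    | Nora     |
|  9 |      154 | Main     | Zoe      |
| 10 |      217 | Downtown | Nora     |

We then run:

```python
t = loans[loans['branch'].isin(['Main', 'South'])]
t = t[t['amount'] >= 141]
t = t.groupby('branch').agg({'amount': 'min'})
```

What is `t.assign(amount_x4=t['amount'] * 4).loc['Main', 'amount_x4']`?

616

filter rows where branch in ['Main', 'South']:
   amount branch client
0     424   Main    Eli
5       8   Main    Cal
8     141  South   Nora
9     154   Main    Zoe
filter rows where amount >= 141:
   amount branch client
0     424   Main    Eli
8     141  South   Nora
9     154   Main    Zoe
group by branch, min of amount:
        amount
branch        
Main       154
South      141
add column amount_x4 = t['amount'] * 4:
        amount  amount_x4
branch                   
Main       154        616
South      141        564
Reading off the value at row 'Main', column 'amount_x4', we get 616.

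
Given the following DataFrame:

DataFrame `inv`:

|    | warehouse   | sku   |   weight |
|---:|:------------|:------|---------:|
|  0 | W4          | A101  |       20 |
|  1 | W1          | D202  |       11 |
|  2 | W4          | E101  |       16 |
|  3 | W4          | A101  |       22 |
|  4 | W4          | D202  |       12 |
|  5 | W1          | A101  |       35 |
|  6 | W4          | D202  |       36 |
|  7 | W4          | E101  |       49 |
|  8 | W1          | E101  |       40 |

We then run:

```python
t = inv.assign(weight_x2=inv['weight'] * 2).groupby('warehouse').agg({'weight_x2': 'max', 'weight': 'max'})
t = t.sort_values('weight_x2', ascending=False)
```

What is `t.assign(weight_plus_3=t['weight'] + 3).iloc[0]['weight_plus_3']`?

52

add column weight_x2 = inv['weight'] * 2:
  warehouse   sku  weight  weight_x2
0        W4  A101      20         40
1        W1  D202      11         22
2        W4  E101      16         32
3        W4  A101      22         44
4        W4  D202      12         24
5        W1  A101      35         70
6        W4  D202      36         72
7        W4  E101      49         98
8        W1  E101      40         80
group by warehouse: max(weight_x2), max(weight):
           weight_x2  weight
warehouse                   
W1                80      40
W4                98      49
sort by weight_x2 descending:
           weight_x2  weight
warehouse                   
W4                98      49
W1                80      40
add column weight_plus_3 = t['weight'] + 3:
           weight_x2  weight  weight_plus_3
warehouse                                  
W4                98      49             52
W1                80      40             43
So iloc[0]['weight_plus_3'] = 52.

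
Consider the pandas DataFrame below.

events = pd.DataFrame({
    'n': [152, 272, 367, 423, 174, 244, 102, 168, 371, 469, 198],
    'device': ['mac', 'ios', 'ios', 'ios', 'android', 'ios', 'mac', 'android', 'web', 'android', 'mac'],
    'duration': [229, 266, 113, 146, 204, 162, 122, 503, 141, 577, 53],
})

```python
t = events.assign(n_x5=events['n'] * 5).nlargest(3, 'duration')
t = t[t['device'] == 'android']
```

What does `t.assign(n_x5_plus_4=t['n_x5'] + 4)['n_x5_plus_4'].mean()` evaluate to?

1596.5

add column n_x5 = events['n'] * 5:
      n   device  duration  n_x5
0   152      mac       229   760
1   272      ios       266  1360
2   367      ios       113  1835
3   423      ios       146  2115
4   174  android       204   870
5   244      ios       162  1220
6   102      mac       122   510
7   168  android       503   840
8   371      web       141  1855
9   469  android       577  2345
10  198      mac        53   990
take 3 rows with largest duration:
     n   device  duration  n_x5
9  469  android       577  2345
7  168  android       503   840
1  272      ios       266  1360
filter rows where device == 'android':
     n   device  duration  n_x5
9  469  android       577  2345
7  168  android       503   840
add column n_x5_plus_4 = t['n_x5'] + 4:
     n   device  duration  n_x5  n_x5_plus_4
9  469  android       577  2345         2349
7  168  android       503   840          844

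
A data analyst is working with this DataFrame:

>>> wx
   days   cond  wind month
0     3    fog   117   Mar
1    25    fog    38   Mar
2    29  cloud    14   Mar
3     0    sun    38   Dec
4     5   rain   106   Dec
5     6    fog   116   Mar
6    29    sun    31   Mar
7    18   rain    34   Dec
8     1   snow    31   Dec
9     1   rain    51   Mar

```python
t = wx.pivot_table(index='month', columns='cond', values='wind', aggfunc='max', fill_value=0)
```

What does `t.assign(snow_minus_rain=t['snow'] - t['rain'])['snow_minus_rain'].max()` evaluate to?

-51

pivot: rows=month, cols=cond, max(wind):
cond   cloud  fog  rain  snow  sun
month                             
Dec        0    0   106    31   38
Mar       14  117    51     0   31
add column snow_minus_rain = t['snow'] - t['rain']:
cond   cloud  fog  rain  snow  sun  snow_minus_rain
month                                              
Dec        0    0   106    31   38              -75
Mar       14  117    51     0   31              -51
max of column 'snow_minus_rain' → -51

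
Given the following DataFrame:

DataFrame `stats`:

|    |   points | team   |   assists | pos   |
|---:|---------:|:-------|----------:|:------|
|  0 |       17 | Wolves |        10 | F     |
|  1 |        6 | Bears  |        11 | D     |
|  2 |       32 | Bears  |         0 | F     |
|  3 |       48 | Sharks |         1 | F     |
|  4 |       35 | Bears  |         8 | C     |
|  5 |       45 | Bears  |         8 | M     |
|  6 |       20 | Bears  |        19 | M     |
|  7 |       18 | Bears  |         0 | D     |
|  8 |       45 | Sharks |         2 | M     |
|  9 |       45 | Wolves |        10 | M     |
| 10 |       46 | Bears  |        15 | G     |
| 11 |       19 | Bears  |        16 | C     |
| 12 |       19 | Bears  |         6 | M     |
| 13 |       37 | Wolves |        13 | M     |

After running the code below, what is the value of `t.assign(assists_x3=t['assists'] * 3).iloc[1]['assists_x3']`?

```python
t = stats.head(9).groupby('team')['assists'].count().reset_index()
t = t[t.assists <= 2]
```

3

take first 9 rows:
   points    team  assists pos
0      17  Wolves       10   F
1       6   Bears       11   D
2      32   Bears        0   F
3      48  Sharks        1   F
4      35   Bears        8   C
5      45   Bears        8   M
6      20   Bears       19   M
7      18   Bears        0   D
8      45  Sharks        2   M
group by team, count of assists:
team
Bears     6
Sharks    2
Wolves    1
Name: assists, dtype: int64
reset_index():
     team  assists
0   Bears        6
1  Sharks        2
2  Wolves        1
filter rows where assists <= 2:
     team  assists
1  Sharks        2
2  Wolves        1
add column assists_x3 = t['assists'] * 3:
     team  assists  assists_x3
1  Sharks        2           6
2  Wolves        1           3
So iloc[1]['assists_x3'] = 3.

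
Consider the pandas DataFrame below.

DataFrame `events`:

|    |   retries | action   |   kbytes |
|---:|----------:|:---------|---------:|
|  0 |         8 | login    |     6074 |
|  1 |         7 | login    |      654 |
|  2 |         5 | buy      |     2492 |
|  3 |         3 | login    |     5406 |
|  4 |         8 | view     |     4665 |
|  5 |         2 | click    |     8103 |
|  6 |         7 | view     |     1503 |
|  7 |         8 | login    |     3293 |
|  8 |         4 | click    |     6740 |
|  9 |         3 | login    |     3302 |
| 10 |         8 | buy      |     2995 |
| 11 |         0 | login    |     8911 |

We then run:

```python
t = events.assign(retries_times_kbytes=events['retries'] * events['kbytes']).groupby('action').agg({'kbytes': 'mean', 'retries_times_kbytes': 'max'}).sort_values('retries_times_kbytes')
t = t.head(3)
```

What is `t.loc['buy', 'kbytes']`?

2743.5

add column retries_times_kbytes = events['retries'] * events['kbytes']:
    retries action  kbytes  retries_times_kbytes
0         8  login    6074                 48592
1         7  login     654                  4578
2         5    buy    2492                 12460
3         3  login    5406                 16218
4         8   view    4665                 37320
5         2  click    8103                 16206
6         7   view    1503                 10521
7         8  login    3293                 26344
8         4  click    6740                 26960
9         3  login    3302                  9906
10        8    buy    2995                 23960
11        0  login    8911                     0
group by action: mean(kbytes), max(retries_times_kbytes):
             kbytes  retries_times_kbytes
action                                   
buy     2743.500000                 23960
click   7421.500000                 26960
login   4606.666667                 48592
view    3084.000000                 37320
sort by retries_times_kbytes:
             kbytes  retries_times_kbytes
action                                   
buy     2743.500000                 23960
click   7421.500000                 26960
view    3084.000000                 37320
login   4606.666667                 48592
take first 3 rows:
        kbytes  retries_times_kbytes
action                              
buy     2743.5                 23960
click   7421.5                 26960
view    3084.0                 37320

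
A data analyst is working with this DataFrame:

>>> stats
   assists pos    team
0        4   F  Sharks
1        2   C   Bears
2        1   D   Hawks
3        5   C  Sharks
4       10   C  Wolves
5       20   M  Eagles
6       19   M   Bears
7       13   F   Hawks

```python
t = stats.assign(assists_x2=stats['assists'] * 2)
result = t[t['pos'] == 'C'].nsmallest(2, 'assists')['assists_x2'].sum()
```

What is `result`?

add column assists_x2 = stats['assists'] * 2:
   assists pos    team  assists_x2
0        4   F  Sharks           8
1        2   C   Bears           4
2        1   D   Hawks           2
3        5   C  Sharks          10
4       10   C  Wolves          20
5       20   M  Eagles          40
6       19   M   Bears          38
7       13   F   Hawks          26
filter rows where pos == 'C':
   assists pos    team  assists_x2
1        2   C   Bears           4
3        5   C  Sharks          10
4       10   C  Wolves          20
take 2 rows with smallest assists:
   assists pos    team  assists_x2
1        2   C   Bears           4
3        5   C  Sharks          10
So sum() = 14.

14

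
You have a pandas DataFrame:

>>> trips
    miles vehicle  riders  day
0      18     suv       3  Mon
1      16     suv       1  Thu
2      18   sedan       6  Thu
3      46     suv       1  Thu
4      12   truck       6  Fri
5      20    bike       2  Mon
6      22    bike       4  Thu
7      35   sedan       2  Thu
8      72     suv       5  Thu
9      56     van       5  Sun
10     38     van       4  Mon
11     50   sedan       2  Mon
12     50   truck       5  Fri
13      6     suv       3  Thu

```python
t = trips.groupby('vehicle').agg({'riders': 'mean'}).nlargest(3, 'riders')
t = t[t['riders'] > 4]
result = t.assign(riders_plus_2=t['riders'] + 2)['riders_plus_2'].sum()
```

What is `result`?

group by vehicle, mean of riders:
           riders
vehicle          
bike     3.000000
sedan    3.333333
suv      2.600000
truck    5.500000
van      4.500000
take 3 rows with largest riders:
           riders
vehicle          
truck    5.500000
van      4.500000
sedan    3.333333
filter rows where riders > 4:
         riders
vehicle        
truck       5.5
van         4.5
add column riders_plus_2 = t['riders'] + 2:
         riders  riders_plus_2
vehicle                       
truck       5.5            7.5
van         4.5            6.5
Then the sum of column 'riders_plus_2': 14.0

14.0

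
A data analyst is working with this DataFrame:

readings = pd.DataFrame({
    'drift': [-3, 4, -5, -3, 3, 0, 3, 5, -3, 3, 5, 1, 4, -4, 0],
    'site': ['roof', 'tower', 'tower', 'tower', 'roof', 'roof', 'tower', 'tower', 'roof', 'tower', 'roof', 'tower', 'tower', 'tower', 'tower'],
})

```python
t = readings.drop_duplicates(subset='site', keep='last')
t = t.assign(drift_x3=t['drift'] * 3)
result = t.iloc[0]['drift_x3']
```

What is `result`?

15

drop duplicate site (keep=last):
    drift   site
10      5   roof
14      0  tower
add column drift_x3 = t['drift'] * 3:
    drift   site  drift_x3
10      5   roof        15
14      0  tower         0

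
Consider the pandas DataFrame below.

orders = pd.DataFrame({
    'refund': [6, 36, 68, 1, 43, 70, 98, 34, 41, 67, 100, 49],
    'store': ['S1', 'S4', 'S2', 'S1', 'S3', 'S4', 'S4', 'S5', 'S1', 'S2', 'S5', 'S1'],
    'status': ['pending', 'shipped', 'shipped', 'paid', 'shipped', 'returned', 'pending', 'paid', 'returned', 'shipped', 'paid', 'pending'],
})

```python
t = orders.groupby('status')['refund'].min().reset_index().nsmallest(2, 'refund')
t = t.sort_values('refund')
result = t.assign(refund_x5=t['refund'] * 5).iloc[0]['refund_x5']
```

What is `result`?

group by status, min of refund:
status
paid         1
pending      6
returned    41
shipped     36
Name: refund, dtype: int64
reset_index():
     status  refund
0      paid       1
1   pending       6
2  returned      41
3   shipped      36
take 2 rows with smallest refund:
    status  refund
0     paid       1
1  pending       6
sort by refund:
    status  refund
0     paid       1
1  pending       6
add column refund_x5 = t['refund'] * 5:
    status  refund  refund_x5
0     paid       1          5
1  pending       6         30
Hence 5.

5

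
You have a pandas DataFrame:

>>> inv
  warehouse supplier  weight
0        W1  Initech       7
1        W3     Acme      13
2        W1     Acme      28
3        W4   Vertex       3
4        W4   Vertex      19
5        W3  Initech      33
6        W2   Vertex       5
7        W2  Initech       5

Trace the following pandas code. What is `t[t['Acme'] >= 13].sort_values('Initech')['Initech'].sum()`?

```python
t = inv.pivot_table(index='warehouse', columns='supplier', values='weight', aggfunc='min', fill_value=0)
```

40

pivot: rows=warehouse, cols=supplier, min(weight):
supplier   Acme  Initech  Vertex
warehouse                       
W1           28        7       0
W2            0        5       5
W3           13       33       0
W4            0        0       3
filter rows where Acme >= 13:
supplier   Acme  Initech  Vertex
warehouse                       
W1           28        7       0
W3           13       33       0
sort by Initech:
supplier   Acme  Initech  Vertex
warehouse                       
W1           28        7       0
W3           13       33       0
The sum of column 'Initech' is 40.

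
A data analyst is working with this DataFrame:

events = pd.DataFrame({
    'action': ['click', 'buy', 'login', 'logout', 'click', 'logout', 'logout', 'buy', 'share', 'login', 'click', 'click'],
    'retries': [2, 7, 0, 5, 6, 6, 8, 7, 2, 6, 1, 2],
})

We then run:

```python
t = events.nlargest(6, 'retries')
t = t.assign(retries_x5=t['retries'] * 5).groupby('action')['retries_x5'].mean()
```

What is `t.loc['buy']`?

take 6 rows with largest retries:
   action  retries
6  logout        8
1     buy        7
7     buy        7
4   click        6
5  logout        6
9   login        6
add column retries_x5 = t['retries'] * 5:
   action  retries  retries_x5
6  logout        8          40
1     buy        7          35
7     buy        7          35
4   click        6          30
5  logout        6          30
9   login        6          30
group by action, mean of retries_x5:
action
buy       35.0
click     30.0
login     30.0
logout    35.0
Name: retries_x5, dtype: float64

35.0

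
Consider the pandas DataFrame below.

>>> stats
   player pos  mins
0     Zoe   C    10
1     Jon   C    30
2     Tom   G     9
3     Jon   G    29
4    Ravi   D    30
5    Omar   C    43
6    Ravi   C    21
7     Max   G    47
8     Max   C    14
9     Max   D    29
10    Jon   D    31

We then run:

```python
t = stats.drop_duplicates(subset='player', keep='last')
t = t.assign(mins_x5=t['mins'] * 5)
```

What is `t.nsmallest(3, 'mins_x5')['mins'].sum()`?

40

drop duplicate player (keep=last):
   player pos  mins
0     Zoe   C    10
2     Tom   G     9
5    Omar   C    43
6    Ravi   C    21
9     Max   D    29
10    Jon   D    31
add column mins_x5 = t['mins'] * 5:
   player pos  mins  mins_x5
0     Zoe   C    10       50
2     Tom   G     9       45
5    Omar   C    43      215
6    Ravi   C    21      105
9     Max   D    29      145
10    Jon   D    31      155
take 3 rows with smallest mins_x5:
  player pos  mins  mins_x5
2    Tom   G     9       45
0    Zoe   C    10       50
6   Ravi   C    21      105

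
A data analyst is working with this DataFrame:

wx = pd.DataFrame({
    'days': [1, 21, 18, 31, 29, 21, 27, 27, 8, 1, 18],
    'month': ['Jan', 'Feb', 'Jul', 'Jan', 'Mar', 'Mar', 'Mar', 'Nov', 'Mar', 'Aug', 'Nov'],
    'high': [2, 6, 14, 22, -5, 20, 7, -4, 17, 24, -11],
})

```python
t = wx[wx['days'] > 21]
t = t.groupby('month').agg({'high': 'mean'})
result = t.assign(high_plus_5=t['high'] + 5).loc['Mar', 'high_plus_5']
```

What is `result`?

filter rows where days > 21:
   days month  high
3    31   Jan    22
4    29   Mar    -5
6    27   Mar     7
7    27   Nov    -4
group by month, mean of high:
       high
month      
Jan    22.0
Mar     1.0
Nov    -4.0
add column high_plus_5 = t['high'] + 5:
       high  high_plus_5
month                   
Jan    22.0         27.0
Mar     1.0          6.0
Nov    -4.0          1.0

6.0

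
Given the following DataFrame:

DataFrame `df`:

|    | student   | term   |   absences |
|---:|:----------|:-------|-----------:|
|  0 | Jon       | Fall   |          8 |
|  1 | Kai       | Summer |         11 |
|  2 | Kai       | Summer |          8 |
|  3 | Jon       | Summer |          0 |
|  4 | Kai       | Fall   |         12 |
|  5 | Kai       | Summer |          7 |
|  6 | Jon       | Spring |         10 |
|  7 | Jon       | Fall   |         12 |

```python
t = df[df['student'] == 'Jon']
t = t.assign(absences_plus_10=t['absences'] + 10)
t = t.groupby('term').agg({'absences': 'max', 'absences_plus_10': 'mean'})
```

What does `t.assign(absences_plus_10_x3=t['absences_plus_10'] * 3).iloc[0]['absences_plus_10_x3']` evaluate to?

60.0

filter rows where student == 'Jon':
  student    term  absences
0     Jon    Fall         8
3     Jon  Summer         0
6     Jon  Spring        10
7     Jon    Fall        12
add column absences_plus_10 = t['absences'] + 10:
  student    term  absences  absences_plus_10
0     Jon    Fall         8                18
3     Jon  Summer         0                10
6     Jon  Spring        10                20
7     Jon    Fall        12                22
group by term: max(absences), mean(absences_plus_10):
        absences  absences_plus_10
term                              
Fall          12              20.0
Spring        10              20.0
Summer         0              10.0
add column absences_plus_10_x3 = t['absences_plus_10'] * 3:
        absences  absences_plus_10  absences_plus_10_x3
term                                                   
Fall          12              20.0                 60.0
Spring        10              20.0                 60.0
Summer         0              10.0                 30.0
So iloc[0]['absences_plus_10_x3'] = 60.0.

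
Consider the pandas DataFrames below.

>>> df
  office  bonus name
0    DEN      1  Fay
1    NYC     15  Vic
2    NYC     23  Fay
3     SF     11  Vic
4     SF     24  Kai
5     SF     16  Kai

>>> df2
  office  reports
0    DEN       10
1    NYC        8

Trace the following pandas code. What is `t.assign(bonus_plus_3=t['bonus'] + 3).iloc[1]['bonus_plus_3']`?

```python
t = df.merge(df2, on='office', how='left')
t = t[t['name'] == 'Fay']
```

26

merge on 'office' (how='left') → 6 rows:
  office  bonus name  reports
0    DEN      1  Fay     10.0
1    NYC     15  Vic      8.0
2    NYC     23  Fay      8.0
3     SF     11  Vic      NaN
4     SF     24  Kai      NaN
5     SF     16  Kai      NaN
filter rows where name == 'Fay':
  office  bonus name  reports
0    DEN      1  Fay     10.0
2    NYC     23  Fay      8.0
add column bonus_plus_3 = t['bonus'] + 3:
  office  bonus name  reports  bonus_plus_3
0    DEN      1  Fay     10.0             4
2    NYC     23  Fay      8.0            26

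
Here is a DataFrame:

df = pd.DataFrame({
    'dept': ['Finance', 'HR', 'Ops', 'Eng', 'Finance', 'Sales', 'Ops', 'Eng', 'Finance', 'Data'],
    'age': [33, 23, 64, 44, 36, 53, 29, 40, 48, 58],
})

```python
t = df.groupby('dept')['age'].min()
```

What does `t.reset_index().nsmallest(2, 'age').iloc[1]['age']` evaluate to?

29

group by dept, min of age:
dept
Data       58
Eng        40
Finance    33
HR         23
Ops        29
Sales      53
Name: age, dtype: int64
reset_index():
      dept  age
0     Data   58
1      Eng   40
2  Finance   33
3       HR   23
4      Ops   29
5    Sales   53
take 2 rows with smallest age:
  dept  age
3   HR   23
4  Ops   29
So iloc[1]['age'] = 29.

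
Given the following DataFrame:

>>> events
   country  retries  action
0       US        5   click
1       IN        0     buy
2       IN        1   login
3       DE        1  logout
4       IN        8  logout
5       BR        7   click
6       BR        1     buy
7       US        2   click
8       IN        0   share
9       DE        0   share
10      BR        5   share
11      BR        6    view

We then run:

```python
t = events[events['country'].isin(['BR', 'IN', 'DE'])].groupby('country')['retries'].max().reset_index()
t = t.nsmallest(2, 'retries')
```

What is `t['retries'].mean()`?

filter rows where country in ['BR', 'IN', 'DE']:
   country  retries  action
1       IN        0     buy
2       IN        1   login
3       DE        1  logout
4       IN        8  logout
5       BR        7   click
6       BR        1     buy
8       IN        0   share
9       DE        0   share
10      BR        5   share
11      BR        6    view
group by country, max of retries:
country
BR    7
DE    1
IN    8
Name: retries, dtype: int64
reset_index():
  country  retries
0      BR        7
1      DE        1
2      IN        8
take 2 rows with smallest retries:
  country  retries
1      DE        1
0      BR        7

4.0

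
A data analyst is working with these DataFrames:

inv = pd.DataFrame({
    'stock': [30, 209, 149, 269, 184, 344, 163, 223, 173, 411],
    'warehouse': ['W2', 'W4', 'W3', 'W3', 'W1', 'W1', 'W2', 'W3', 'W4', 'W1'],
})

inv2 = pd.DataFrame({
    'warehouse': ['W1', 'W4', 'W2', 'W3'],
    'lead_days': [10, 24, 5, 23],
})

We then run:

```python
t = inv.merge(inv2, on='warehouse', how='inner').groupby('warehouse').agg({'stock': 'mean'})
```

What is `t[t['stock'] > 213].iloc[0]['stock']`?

merge on 'warehouse' (how='inner') → 10 rows:
   stock warehouse  lead_days
0     30        W2          5
1    209        W4         24
2    149        W3         23
3    269        W3         23
4    184        W1         10
5    344        W1         10
6    163        W2          5
7    223        W3         23
8    173        W4         24
9    411        W1         10
group by warehouse, mean of stock:
                stock
warehouse            
W1         313.000000
W2          96.500000
W3         213.666667
W4         191.000000
filter rows where stock > 213:
                stock
warehouse            
W1         313.000000
W3         213.666667
Taking the value at position 0, column 'stock' gives 313.0.

313.0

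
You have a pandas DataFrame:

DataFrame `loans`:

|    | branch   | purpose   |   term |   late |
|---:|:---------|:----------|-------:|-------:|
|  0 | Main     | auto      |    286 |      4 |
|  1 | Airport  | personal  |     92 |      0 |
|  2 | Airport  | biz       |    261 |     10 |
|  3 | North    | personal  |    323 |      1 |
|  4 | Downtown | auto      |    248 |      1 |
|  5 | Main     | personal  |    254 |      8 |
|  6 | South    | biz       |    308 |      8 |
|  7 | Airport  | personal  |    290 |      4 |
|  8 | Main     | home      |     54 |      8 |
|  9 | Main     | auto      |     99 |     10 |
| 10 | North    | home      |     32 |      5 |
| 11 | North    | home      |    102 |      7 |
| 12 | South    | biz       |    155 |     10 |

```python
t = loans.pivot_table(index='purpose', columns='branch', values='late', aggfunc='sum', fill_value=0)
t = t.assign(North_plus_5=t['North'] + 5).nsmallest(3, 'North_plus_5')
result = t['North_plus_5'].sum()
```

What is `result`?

16

pivot: rows=purpose, cols=branch, sum(late):
branch    Airport  Downtown  Main  North  South
purpose                                        
auto            0         1    14      0      0
biz            10         0     0      0     18
home            0         0     8     12      0
personal        4         0     8      1      0
add column North_plus_5 = t['North'] + 5:
branch    Airport  Downtown  Main  North  South  North_plus_5
purpose                                                      
auto            0         1    14      0      0             5
biz            10         0     0      0     18             5
home            0         0     8     12      0            17
personal        4         0     8      1      0             6
take 3 rows with smallest North_plus_5:
branch    Airport  Downtown  Main  North  South  North_plus_5
purpose                                                      
auto            0         1    14      0      0             5
biz            10         0     0      0     18             5
personal        4         0     8      1      0             6
Reading off the sum of column 'North_plus_5', we get 16.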